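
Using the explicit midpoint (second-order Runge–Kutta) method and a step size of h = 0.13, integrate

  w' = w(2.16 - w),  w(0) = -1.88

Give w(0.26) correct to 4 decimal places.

-7.0860

Midpoint: k1 = f(t_n, w_n); k2 = f(t_n + h/2, w_n + (h/2)·k1); w_{n+1} = w_n + h·k2.
t=0.000000, w=-1.880000:
  k1 = f(0.000000, -1.880000) = -7.595200
  k2 = f(0.065000, -2.373688) = -10.761561
  w ← -1.880000 + 0.13·(-10.761561) = -3.279003
t=0.130000, w=-3.279003:
  k1 = f(0.130000, -3.279003) = -17.834506
  k2 = f(0.195000, -4.438246) = -29.284637
  w ← -3.279003 + 0.13·(-29.284637) = -7.086006
w(0.26) ≈ -7.0860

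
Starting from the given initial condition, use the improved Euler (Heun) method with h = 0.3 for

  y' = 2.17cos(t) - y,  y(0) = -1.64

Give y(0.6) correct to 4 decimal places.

Heun: k1 = f(t_n, y_n); k2 = f(t_n + h, y_n + h·k1); y_{n+1} = y_n + (h/2)·(k1 + k2).
t=0.000000, y=-1.640000:
  k1 = f(0.000000, -1.640000) = 3.810000
  k2 = f(0.300000, -0.497000) = 2.570080
  y ← -1.640000 + (0.3/2)·(3.810000 + 2.570080) = -0.682988
t=0.300000, y=-0.682988:
  k1 = f(0.300000, -0.682988) = 2.756068
  k2 = f(0.600000, 0.143832) = 1.647146
  y ← -0.682988 + (0.3/2)·(2.756068 + 1.647146) = -0.022506
y(0.6) ≈ -0.0225

-0.0225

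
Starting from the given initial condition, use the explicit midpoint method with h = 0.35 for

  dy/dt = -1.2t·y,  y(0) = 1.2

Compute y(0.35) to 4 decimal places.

Midpoint: k1 = f(t_n, y_n); k2 = f(t_n + h/2, y_n + (h/2)·k1); y_{n+1} = y_n + h·k2.
t=0.000000, y=1.200000:
  k1 = f(0.000000, 1.200000) = 0.000000
  k2 = f(0.175000, 1.200000) = -0.252000
  y ← 1.200000 + 0.35·(-0.252000) = 1.111800
y(0.35) ≈ 1.1118

1.1118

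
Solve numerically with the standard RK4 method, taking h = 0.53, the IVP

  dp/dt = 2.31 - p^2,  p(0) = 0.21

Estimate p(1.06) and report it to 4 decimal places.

1.4086

RK4: k1 = f(t_n, p_n); k2 = f(t_n + h/2, p_n + (h/2)·k1); k3 = f(t_n + h/2, p_n + (h/2)·k2); k4 = f(t_n + h, p_n + h·k3); p_{n+1} = p_n + (h/6)·(k1 + 2k2 + 2k3 + k4).
t=0.000000, p=0.210000:
  k1 = f(0.000000, 0.210000) = 2.265900
  k2 = f(0.265000, 0.810464) = 1.653149
  k3 = f(0.265000, 0.648084) = 1.889987
  k4 = f(0.530000, 1.211693) = 0.841800
  p ← 0.210000 + (0.53/6)·(k1 + 2k2 + 2k3 + k4) = 1.110467
t=0.530000, p=1.110467:
  k1 = f(0.530000, 1.110467) = 1.076862
  k2 = f(0.795000, 1.395836) = 0.361642
  k3 = f(0.795000, 1.206303) = 0.854834
  k4 = f(1.060000, 1.563529) = -0.134624
  p ← 1.110467 + (0.53/6)·(k1 + 2k2 + 2k3 + k4) = 1.408609
p(1.06) ≈ 1.4086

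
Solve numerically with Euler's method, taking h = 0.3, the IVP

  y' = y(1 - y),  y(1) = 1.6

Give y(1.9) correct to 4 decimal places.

Euler: y_{n+1} = y_n + h·f(x_n, y_n).
x=1.000000, y=1.600000: f=-0.960000 → y ← 1.600000 + 0.3·(-0.960000) = 1.312000
x=1.300000, y=1.312000: f=-0.409344 → y ← 1.312000 + 0.3·(-0.409344) = 1.189197
x=1.600000, y=1.189197: f=-0.224992 → y ← 1.189197 + 0.3·(-0.224992) = 1.121699
y(1.9) ≈ 1.1217

1.1217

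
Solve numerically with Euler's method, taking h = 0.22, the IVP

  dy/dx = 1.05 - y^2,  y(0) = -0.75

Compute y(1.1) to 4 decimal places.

0.1081

Euler: y_{n+1} = y_n + h·f(x_n, y_n).
x=0.000000, y=-0.750000: f=0.487500 → y ← -0.750000 + 0.22·0.487500 = -0.642750
x=0.220000, y=-0.642750: f=0.636872 → y ← -0.642750 + 0.22·0.636872 = -0.502638
x=0.440000, y=-0.502638: f=0.797355 → y ← -0.502638 + 0.22·0.797355 = -0.327220
x=0.660000, y=-0.327220: f=0.942927 → y ← -0.327220 + 0.22·0.942927 = -0.119776
x=0.880000, y=-0.119776: f=1.035654 → y ← -0.119776 + 0.22·1.035654 = 0.108068
y(1.1) ≈ 0.1081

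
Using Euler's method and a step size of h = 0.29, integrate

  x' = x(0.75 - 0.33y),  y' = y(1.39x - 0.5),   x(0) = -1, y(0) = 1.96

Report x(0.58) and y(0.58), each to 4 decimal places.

-1.1666, 0.3896

Euler on (x,y): x_{n+1} = x_n + h·x', y_{n+1} = y_n + h·y'.
0.000000: (-1.000000, 1.960000); f=(-0.103200, -3.704400) → (-1.029928, 0.885724)
0.290000: (-1.029928, 0.885724); f=(-0.471409, -1.710864) → (-1.166637, 0.389573)
(x(0.58), y(0.58)) ≈ (-1.1666, 0.3896)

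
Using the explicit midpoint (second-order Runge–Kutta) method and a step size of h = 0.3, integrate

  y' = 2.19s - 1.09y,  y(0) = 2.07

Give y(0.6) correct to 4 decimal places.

Midpoint: k1 = f(s_n, y_n); k2 = f(s_n + h/2, y_n + (h/2)·k1); y_{n+1} = y_n + h·k2.
s=0.000000, y=2.070000:
  k1 = f(0.000000, 2.070000) = -2.256300
  k2 = f(0.150000, 1.731555) = -1.558895
  y ← 2.070000 + 0.3·(-1.558895) = 1.602332
s=0.300000, y=1.602332:
  k1 = f(0.300000, 1.602332) = -1.089541
  k2 = f(0.450000, 1.438900) = -0.582901
  y ← 1.602332 + 0.3·(-0.582901) = 1.427461
y(0.6) ≈ 1.4275

1.4275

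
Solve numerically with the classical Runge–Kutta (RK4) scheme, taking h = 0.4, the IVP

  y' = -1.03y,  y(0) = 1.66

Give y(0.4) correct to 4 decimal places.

RK4: k1 = f(x_n, y_n); k2 = f(x_n + h/2, y_n + (h/2)·k1); k3 = f(x_n + h/2, y_n + (h/2)·k2); k4 = f(x_n + h, y_n + h·k3); y_{n+1} = y_n + (h/6)·(k1 + 2k2 + 2k3 + k4).
x=0.000000, y=1.660000:
  k1 = f(0.000000, 1.660000) = -1.709800
  k2 = f(0.200000, 1.318040) = -1.357581
  k3 = f(0.200000, 1.388484) = -1.430138
  k4 = f(0.400000, 1.087945) = -1.120583
  y ← 1.660000 + (0.4/6)·(k1 + 2k2 + 2k3 + k4) = 1.099612
y(0.4) ≈ 1.0996

1.0996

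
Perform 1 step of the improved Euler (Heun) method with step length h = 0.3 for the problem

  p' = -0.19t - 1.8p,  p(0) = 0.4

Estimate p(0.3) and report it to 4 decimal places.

0.2338

Heun: k1 = f(t_n, p_n); k2 = f(t_n + h, p_n + h·k1); p_{n+1} = p_n + (h/2)·(k1 + k2).
t=0.000000, p=0.400000:
  k1 = f(0.000000, 0.400000) = -0.720000
  k2 = f(0.300000, 0.184000) = -0.388200
  p ← 0.400000 + (0.3/2)·(-0.720000 + (-0.388200)) = 0.233770
p(0.3) ≈ 0.2338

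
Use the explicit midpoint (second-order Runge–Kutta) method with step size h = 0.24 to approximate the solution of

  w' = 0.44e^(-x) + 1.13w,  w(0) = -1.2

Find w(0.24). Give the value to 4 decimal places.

-1.4616

Midpoint: k1 = f(x_n, w_n); k2 = f(x_n + h/2, w_n + (h/2)·k1); w_{n+1} = w_n + h·k2.
x=0.000000, w=-1.200000:
  k1 = f(0.000000, -1.200000) = -0.916000
  k2 = f(0.120000, -1.309920) = -1.089965
  w ← -1.200000 + 0.24·(-1.089965) = -1.461592
w(0.24) ≈ -1.4616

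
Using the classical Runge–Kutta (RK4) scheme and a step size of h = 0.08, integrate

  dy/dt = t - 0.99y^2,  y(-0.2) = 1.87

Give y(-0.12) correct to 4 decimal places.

RK4: k1 = f(t_n, y_n); k2 = f(t_n + h/2, y_n + (h/2)·k1); k3 = f(t_n + h/2, y_n + (h/2)·k2); k4 = f(t_n + h, y_n + h·k3); y_{n+1} = y_n + (h/6)·(k1 + 2k2 + 2k3 + k4).
t=-0.200000, y=1.870000:
  k1 = f(-0.200000, 1.870000) = -3.661931
  k2 = f(-0.160000, 1.723523) = -3.100825
  k3 = f(-0.160000, 1.745967) = -3.177917
  k4 = f(-0.120000, 1.615767) = -2.704595
  y ← 1.870000 + (0.08/6)·(k1 + 2k2 + 2k3 + k4) = 1.617680
y(-0.12) ≈ 1.6177

1.6177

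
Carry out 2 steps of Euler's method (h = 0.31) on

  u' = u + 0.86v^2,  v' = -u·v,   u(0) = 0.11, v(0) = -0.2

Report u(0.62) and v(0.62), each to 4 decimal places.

Euler on (u,v): u_{n+1} = u_n + h·u', v_{n+1} = v_n + h·v'.
0.000000: (0.110000, -0.200000); f=(0.144400, 0.022000) → (0.154764, -0.193180)
0.310000: (0.154764, -0.193180); f=(0.186858, 0.029897) → (0.212690, -0.183912)
(u(0.62), v(0.62)) ≈ (0.2127, -0.1839)

0.2127, -0.1839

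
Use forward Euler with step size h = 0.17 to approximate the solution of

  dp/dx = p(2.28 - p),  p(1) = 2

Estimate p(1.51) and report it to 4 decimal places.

2.2047

Euler: p_{n+1} = p_n + h·f(x_n, p_n).
x=1.000000, p=2.000000: f=0.560000 → p ← 2.000000 + 0.17·0.560000 = 2.095200
x=1.170000, p=2.095200: f=0.387193 → p ← 2.095200 + 0.17·0.387193 = 2.161023
x=1.340000, p=2.161023: f=0.257112 → p ← 2.161023 + 0.17·0.257112 = 2.204732
p(1.51) ≈ 2.2047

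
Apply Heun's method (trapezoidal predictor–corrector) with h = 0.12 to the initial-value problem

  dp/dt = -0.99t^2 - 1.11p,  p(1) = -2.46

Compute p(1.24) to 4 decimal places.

Heun: k1 = f(t_n, p_n); k2 = f(t_n + h, p_n + h·k1); p_{n+1} = p_n + (h/2)·(k1 + k2).
t=1.000000, p=-2.460000:
  k1 = f(1.000000, -2.460000) = 1.740600
  k2 = f(1.120000, -2.251128) = 1.256896
  p ← -2.460000 + (0.12/2)·(1.740600 + 1.256896) = -2.280150
t=1.120000, p=-2.280150:
  k1 = f(1.120000, -2.280150) = 1.289111
  k2 = f(1.240000, -2.125457) = 0.837033
  p ← -2.280150 + (0.12/2)·(1.289111 + 0.837033) = -2.152582
p(1.24) ≈ -2.1526

-2.1526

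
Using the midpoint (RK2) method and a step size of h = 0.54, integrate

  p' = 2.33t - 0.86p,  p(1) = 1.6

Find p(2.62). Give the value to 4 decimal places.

4.4917

Midpoint: k1 = f(t_n, p_n); k2 = f(t_n + h/2, p_n + (h/2)·k1); p_{n+1} = p_n + h·k2.
t=1.000000, p=1.600000:
  k1 = f(1.000000, 1.600000) = 0.954000
  k2 = f(1.270000, 1.857580) = 1.361581
  p ← 1.600000 + 0.54·1.361581 = 2.335254
t=1.540000, p=2.335254:
  k1 = f(1.540000, 2.335254) = 1.579882
  k2 = f(1.810000, 2.761822) = 1.842133
  p ← 2.335254 + 0.54·1.842133 = 3.330006
t=2.080000, p=3.330006:
  k1 = f(2.080000, 3.330006) = 1.982595
  k2 = f(2.350000, 3.865306) = 2.151336
  p ← 3.330006 + 0.54·2.151336 = 4.491727
p(2.62) ≈ 4.4917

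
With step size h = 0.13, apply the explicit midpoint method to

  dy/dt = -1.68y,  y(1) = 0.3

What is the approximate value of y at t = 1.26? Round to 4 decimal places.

0.1946

Midpoint: k1 = f(t_n, y_n); k2 = f(t_n + h/2, y_n + (h/2)·k1); y_{n+1} = y_n + h·k2.
t=1.000000, y=0.300000:
  k1 = f(1.000000, 0.300000) = -0.504000
  k2 = f(1.065000, 0.267240) = -0.448963
  y ← 0.300000 + 0.13·(-0.448963) = 0.241635
t=1.130000, y=0.241635:
  k1 = f(1.130000, 0.241635) = -0.405946
  k2 = f(1.195000, 0.215248) = -0.361617
  y ← 0.241635 + 0.13·(-0.361617) = 0.194625
y(1.26) ≈ 0.1946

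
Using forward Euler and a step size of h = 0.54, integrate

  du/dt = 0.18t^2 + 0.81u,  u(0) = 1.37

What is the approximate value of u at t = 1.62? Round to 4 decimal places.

Euler: u_{n+1} = u_n + h·f(t_n, u_n).
t=0.000000, u=1.370000: f=1.109700 → u ← 1.370000 + 0.54·1.109700 = 1.969238
t=0.540000, u=1.969238: f=1.647571 → u ← 1.969238 + 0.54·1.647571 = 2.858926
t=1.080000, u=2.858926: f=2.525682 → u ← 2.858926 + 0.54·2.525682 = 4.222795
u(1.62) ≈ 4.2228

4.2228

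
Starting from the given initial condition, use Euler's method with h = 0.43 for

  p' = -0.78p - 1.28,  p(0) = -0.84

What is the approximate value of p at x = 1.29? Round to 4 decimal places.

-1.4059

Euler: p_{n+1} = p_n + h·f(x_n, p_n).
x=0.000000, p=-0.840000: f=-0.624800 → p ← -0.840000 + 0.43·(-0.624800) = -1.108664
x=0.430000, p=-1.108664: f=-0.415242 → p ← -1.108664 + 0.43·(-0.415242) = -1.287218
x=0.860000, p=-1.287218: f=-0.275970 → p ← -1.287218 + 0.43·(-0.275970) = -1.405885
p(1.29) ≈ -1.4059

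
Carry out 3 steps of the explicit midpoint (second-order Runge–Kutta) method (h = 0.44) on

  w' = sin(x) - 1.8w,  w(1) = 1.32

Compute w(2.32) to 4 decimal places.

Midpoint: k1 = f(x_n, w_n); k2 = f(x_n + h/2, w_n + (h/2)·k1); w_{n+1} = w_n + h·k2.
x=1.000000, w=1.320000:
  k1 = f(1.000000, 1.320000) = -1.534529
  k2 = f(1.220000, 0.982404) = -0.829227
  w ← 1.320000 + 0.44·(-0.829227) = 0.955140
x=1.440000, w=0.955140:
  k1 = f(1.440000, 0.955140) = -0.727794
  k2 = f(1.660000, 0.795025) = -0.435022
  w ← 0.955140 + 0.44·(-0.435022) = 0.763730
x=1.880000, w=0.763730:
  k1 = f(1.880000, 0.763730) = -0.422139
  k2 = f(2.100000, 0.670860) = -0.344339
  w ← 0.763730 + 0.44·(-0.344339) = 0.612221
w(2.32) ≈ 0.6122

0.6122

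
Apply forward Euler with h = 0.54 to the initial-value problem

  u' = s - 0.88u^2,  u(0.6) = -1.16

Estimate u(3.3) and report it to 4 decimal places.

Euler: u_{n+1} = u_n + h·f(s_n, u_n).
s=0.600000, u=-1.160000: f=-0.584128 → u ← -1.160000 + 0.54·(-0.584128) = -1.475429
s=1.140000, u=-1.475429: f=-0.775664 → u ← -1.475429 + 0.54·(-0.775664) = -1.894288
s=1.680000, u=-1.894288: f=-1.477727 → u ← -1.894288 + 0.54·(-1.477727) = -2.692260
s=2.220000, u=-2.692260: f=-4.158474 → u ← -2.692260 + 0.54·(-4.158474) = -4.937836
s=2.760000, u=-4.937836: f=-18.696360 → u ← -4.937836 + 0.54·(-18.696360) = -15.033870
u(3.3) ≈ -15.0339

-15.0339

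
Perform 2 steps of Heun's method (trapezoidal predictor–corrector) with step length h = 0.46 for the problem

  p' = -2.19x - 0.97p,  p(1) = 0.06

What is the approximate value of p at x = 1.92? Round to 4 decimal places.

Heun: k1 = f(x_n, p_n); k2 = f(x_n + h, p_n + h·k1); p_{n+1} = p_n + (h/2)·(k1 + k2).
x=1.000000, p=0.060000:
  k1 = f(1.000000, 0.060000) = -2.248200
  k2 = f(1.460000, -0.974172) = -2.252453
  p ← 0.060000 + (0.46/2)·(-2.248200 + (-2.252453)) = -0.975150
x=1.460000, p=-0.975150:
  k1 = f(1.460000, -0.975150) = -2.251504
  k2 = f(1.920000, -2.010842) = -2.254283
  p ← -0.975150 + (0.46/2)·(-2.251504 + (-2.254283)) = -2.011481
p(1.92) ≈ -2.0115

-2.0115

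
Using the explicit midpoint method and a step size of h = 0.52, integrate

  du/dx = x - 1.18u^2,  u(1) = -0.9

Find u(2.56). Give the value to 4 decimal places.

1.0382

Midpoint: k1 = f(x_n, u_n); k2 = f(x_n + h/2, u_n + (h/2)·k1); u_{n+1} = u_n + h·k2.
x=1.000000, u=-0.900000:
  k1 = f(1.000000, -0.900000) = 0.044200
  k2 = f(1.260000, -0.888508) = 0.328453
  u ← -0.900000 + 0.52·0.328453 = -0.729204
x=1.520000, u=-0.729204:
  k1 = f(1.520000, -0.729204) = 0.892548
  k2 = f(1.780000, -0.497142) = 1.488363
  u ← -0.729204 + 0.52·1.488363 = 0.044744
x=2.040000, u=0.044744:
  k1 = f(2.040000, 0.044744) = 2.037638
  k2 = f(2.300000, 0.574530) = 1.910500
  u ← 0.044744 + 0.52·1.910500 = 1.038204
u(2.56) ≈ 1.0382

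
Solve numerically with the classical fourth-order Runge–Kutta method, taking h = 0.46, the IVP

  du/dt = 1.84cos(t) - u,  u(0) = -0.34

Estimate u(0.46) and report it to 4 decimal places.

RK4: k1 = f(t_n, u_n); k2 = f(t_n + h/2, u_n + (h/2)·k1); k3 = f(t_n + h/2, u_n + (h/2)·k2); k4 = f(t_n + h, u_n + h·k3); u_{n+1} = u_n + (h/6)·(k1 + 2k2 + 2k3 + k4).
t=0.000000, u=-0.340000:
  k1 = f(0.000000, -0.340000) = 2.180000
  k2 = f(0.230000, 0.161400) = 1.630146
  k3 = f(0.230000, 0.034934) = 1.756613
  k4 = f(0.460000, 0.468042) = 1.180695
  u ← -0.340000 + (0.46/6)·(k1 + 2k2 + 2k3 + k4) = 0.436956
u(0.46) ≈ 0.4370

0.4370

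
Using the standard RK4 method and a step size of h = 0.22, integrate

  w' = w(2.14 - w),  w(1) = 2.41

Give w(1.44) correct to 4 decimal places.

RK4: k1 = f(s_n, w_n); k2 = f(s_n + h/2, w_n + (h/2)·k1); k3 = f(s_n + h/2, w_n + (h/2)·k2); k4 = f(s_n + h, w_n + h·k3); w_{n+1} = w_n + (h/6)·(k1 + 2k2 + 2k3 + k4).
s=1.000000, w=2.410000:
  k1 = f(1.000000, 2.410000) = -0.650700
  k2 = f(1.110000, 2.338423) = -0.463997
  k3 = f(1.110000, 2.358960) = -0.516519
  k4 = f(1.220000, 2.296366) = -0.359073
  w ← 2.410000 + (0.22/6)·(k1 + 2k2 + 2k3 + k4) = 2.301070
s=1.220000, w=2.301070:
  k1 = f(1.220000, 2.301070) = -0.370635
  k2 = f(1.330000, 2.260301) = -0.271916
  k3 = f(1.330000, 2.271160) = -0.297885
  k4 = f(1.440000, 2.235536) = -0.213574
  w ← 2.301070 + (0.22/6)·(k1 + 2k2 + 2k3 + k4) = 2.237864
w(1.44) ≈ 2.2379

2.2379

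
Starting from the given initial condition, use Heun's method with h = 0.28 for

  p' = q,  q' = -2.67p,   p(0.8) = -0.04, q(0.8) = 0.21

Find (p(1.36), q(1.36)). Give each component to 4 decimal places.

Heun on (p,q): k1 = f(t_n, state_n); k2 = f(t_n + h, state_n + h·k1); state_{n+1} = state_n + (h/2)·(k1 + k2).
0.800000: (-0.040000, 0.210000)
  k1 = (0.210000, 0.106800)
  predictor → (0.018800, 0.239904)
  k2 = (0.239904, -0.050196)
  → (0.022987, 0.217925)
1.080000: (0.022987, 0.217925)
  k1 = (0.217925, -0.061374)
  predictor → (0.084005, 0.200740)
  k2 = (0.200740, -0.224295)
  → (0.081600, 0.177931)
(p(1.36), q(1.36)) ≈ (0.0816, 0.1779)

0.0816, 0.1779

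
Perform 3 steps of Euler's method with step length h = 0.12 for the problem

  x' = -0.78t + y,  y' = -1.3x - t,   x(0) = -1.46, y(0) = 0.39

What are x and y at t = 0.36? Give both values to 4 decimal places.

Euler on (x,y): x_{n+1} = x_n + h·x', y_{n+1} = y_n + h·y'.
0.000000: (-1.460000, 0.390000); f=(0.390000, 1.898000) → (-1.413200, 0.617760)
0.120000: (-1.413200, 0.617760); f=(0.524160, 1.717160) → (-1.350301, 0.823819)
0.240000: (-1.350301, 0.823819); f=(0.636619, 1.515391) → (-1.273906, 1.005666)
(x(0.36), y(0.36)) ≈ (-1.2739, 1.0057)

-1.2739, 1.0057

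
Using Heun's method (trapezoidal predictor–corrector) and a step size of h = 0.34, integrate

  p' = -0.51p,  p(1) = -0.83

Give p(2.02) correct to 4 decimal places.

-0.4948

Heun: k1 = f(t_n, p_n); k2 = f(t_n + h, p_n + h·k1); p_{n+1} = p_n + (h/2)·(k1 + k2).
t=1.000000, p=-0.830000:
  k1 = f(1.000000, -0.830000) = 0.423300
  k2 = f(1.340000, -0.686078) = 0.349900
  p ← -0.830000 + (0.34/2)·(0.423300 + 0.349900) = -0.698556
t=1.340000, p=-0.698556:
  k1 = f(1.340000, -0.698556) = 0.356264
  k2 = f(1.680000, -0.577426) = 0.294487
  p ← -0.698556 + (0.34/2)·(0.356264 + 0.294487) = -0.587928
t=1.680000, p=-0.587928:
  k1 = f(1.680000, -0.587928) = 0.299843
  k2 = f(2.020000, -0.485982) = 0.247851
  p ← -0.587928 + (0.34/2)·(0.299843 + 0.247851) = -0.494820
p(2.02) ≈ -0.4948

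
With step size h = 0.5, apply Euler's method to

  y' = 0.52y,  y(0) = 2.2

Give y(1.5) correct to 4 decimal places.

4.4008

Euler: y_{n+1} = y_n + h·f(t_n, y_n).
t=0.000000, y=2.200000: f=1.144000 → y ← 2.200000 + 0.5·1.144000 = 2.772000
t=0.500000, y=2.772000: f=1.441440 → y ← 2.772000 + 0.5·1.441440 = 3.492720
t=1.000000, y=3.492720: f=1.816214 → y ← 3.492720 + 0.5·1.816214 = 4.400827
y(1.5) ≈ 4.4008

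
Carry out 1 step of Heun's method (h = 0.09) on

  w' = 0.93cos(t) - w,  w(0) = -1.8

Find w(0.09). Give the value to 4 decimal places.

Heun: k1 = f(t_n, w_n); k2 = f(t_n + h, w_n + h·k1); w_{n+1} = w_n + (h/2)·(k1 + k2).
t=0.000000, w=-1.800000:
  k1 = f(0.000000, -1.800000) = 2.730000
  k2 = f(0.090000, -1.554300) = 2.480536
  w ← -1.800000 + (0.09/2)·(2.730000 + 2.480536) = -1.565526
w(0.09) ≈ -1.5655

-1.5655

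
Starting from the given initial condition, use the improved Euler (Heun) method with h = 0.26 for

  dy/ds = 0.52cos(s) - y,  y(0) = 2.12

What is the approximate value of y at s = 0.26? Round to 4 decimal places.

1.7558

Heun: k1 = f(s_n, y_n); k2 = f(s_n + h, y_n + h·k1); y_{n+1} = y_n + (h/2)·(k1 + k2).
s=0.000000, y=2.120000:
  k1 = f(0.000000, 2.120000) = -1.600000
  k2 = f(0.260000, 1.704000) = -1.201477
  y ← 2.120000 + (0.26/2)·(-1.600000 + (-1.201477)) = 1.755808
y(0.26) ≈ 1.7558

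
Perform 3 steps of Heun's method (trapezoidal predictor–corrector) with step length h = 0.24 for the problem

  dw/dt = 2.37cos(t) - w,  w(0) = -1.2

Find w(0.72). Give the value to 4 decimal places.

Heun: k1 = f(t_n, w_n); k2 = f(t_n + h, w_n + h·k1); w_{n+1} = w_n + (h/2)·(k1 + k2).
t=0.000000, w=-1.200000:
  k1 = f(0.000000, -1.200000) = 3.570000
  k2 = f(0.240000, -0.343200) = 2.645271
  w ← -1.200000 + (0.24/2)·(3.570000 + 2.645271) = -0.454167
t=0.240000, w=-0.454167:
  k1 = f(0.240000, -0.454167) = 2.756238
  k2 = f(0.480000, 0.207330) = 1.894848
  w ← -0.454167 + (0.24/2)·(2.756238 + 1.894848) = 0.103963
t=0.480000, w=0.103963:
  k1 = f(0.480000, 0.103963) = 1.998215
  k2 = f(0.720000, 0.583535) = 1.198245
  w ← 0.103963 + (0.24/2)·(1.998215 + 1.198245) = 0.487538
w(0.72) ≈ 0.4875

0.4875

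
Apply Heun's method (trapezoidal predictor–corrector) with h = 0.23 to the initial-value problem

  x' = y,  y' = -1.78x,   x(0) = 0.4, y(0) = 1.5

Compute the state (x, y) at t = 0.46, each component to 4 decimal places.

0.9831, 0.9087

Heun on (x,y): k1 = f(t_n, state_n); k2 = f(t_n + h, state_n + h·k1); state_{n+1} = state_n + (h/2)·(k1 + k2).
0.000000: (0.400000, 1.500000)
  k1 = (1.500000, -0.712000)
  predictor → (0.745000, 1.336240)
  k2 = (1.336240, -1.326100)
  → (0.726168, 1.265618)
0.230000: (0.726168, 1.265618)
  k1 = (1.265618, -1.292578)
  predictor → (1.017260, 0.968325)
  k2 = (0.968325, -1.810723)
  → (0.983071, 0.908739)
(x(0.46), y(0.46)) ≈ (0.9831, 0.9087)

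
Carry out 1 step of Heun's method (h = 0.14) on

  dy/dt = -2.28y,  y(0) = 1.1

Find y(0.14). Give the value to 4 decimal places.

Heun: k1 = f(t_n, y_n); k2 = f(t_n + h, y_n + h·k1); y_{n+1} = y_n + (h/2)·(k1 + k2).
t=0.000000, y=1.100000:
  k1 = f(0.000000, 1.100000) = -2.508000
  k2 = f(0.140000, 0.748880) = -1.707446
  y ← 1.100000 + (0.14/2)·(-2.508000 + (-1.707446)) = 0.804919
y(0.14) ≈ 0.8049

0.8049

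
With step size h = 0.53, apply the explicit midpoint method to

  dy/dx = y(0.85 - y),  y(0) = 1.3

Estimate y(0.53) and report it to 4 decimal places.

1.1210

Midpoint: k1 = f(x_n, y_n); k2 = f(x_n + h/2, y_n + (h/2)·k1); y_{n+1} = y_n + h·k2.
x=0.000000, y=1.300000:
  k1 = f(0.000000, 1.300000) = -0.585000
  k2 = f(0.265000, 1.144975) = -0.337739
  y ← 1.300000 + 0.53·(-0.337739) = 1.120998
y(0.53) ≈ 1.1210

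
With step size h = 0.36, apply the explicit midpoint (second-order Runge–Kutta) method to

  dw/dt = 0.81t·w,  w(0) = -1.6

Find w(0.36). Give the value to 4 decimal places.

Midpoint: k1 = f(t_n, w_n); k2 = f(t_n + h/2, w_n + (h/2)·k1); w_{n+1} = w_n + h·k2.
t=0.000000, w=-1.600000:
  k1 = f(0.000000, -1.600000) = 0.000000
  k2 = f(0.180000, -1.600000) = -0.233280
  w ← -1.600000 + 0.36·(-0.233280) = -1.683981
w(0.36) ≈ -1.6840

-1.6840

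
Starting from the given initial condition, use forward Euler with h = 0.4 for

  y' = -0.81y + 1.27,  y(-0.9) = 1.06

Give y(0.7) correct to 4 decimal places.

1.4618

Euler: y_{n+1} = y_n + h·f(t_n, y_n).
t=-0.900000, y=1.060000: f=0.411400 → y ← 1.060000 + 0.4·0.411400 = 1.224560
t=-0.500000, y=1.224560: f=0.278106 → y ← 1.224560 + 0.4·0.278106 = 1.335803
t=-0.100000, y=1.335803: f=0.188000 → y ← 1.335803 + 0.4·0.188000 = 1.411003
t=0.300000, y=1.411003: f=0.127088 → y ← 1.411003 + 0.4·0.127088 = 1.461838
y(0.7) ≈ 1.4618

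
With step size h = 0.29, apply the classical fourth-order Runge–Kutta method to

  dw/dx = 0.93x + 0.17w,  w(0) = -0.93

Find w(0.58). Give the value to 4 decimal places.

-0.8647

RK4: k1 = f(x_n, w_n); k2 = f(x_n + h/2, w_n + (h/2)·k1); k3 = f(x_n + h/2, w_n + (h/2)·k2); k4 = f(x_n + h, w_n + h·k3); w_{n+1} = w_n + (h/6)·(k1 + 2k2 + 2k3 + k4).
x=0.000000, w=-0.930000:
  k1 = f(0.000000, -0.930000) = -0.158100
  k2 = f(0.145000, -0.952925) = -0.027147
  k3 = f(0.145000, -0.933936) = -0.023919
  k4 = f(0.290000, -0.936937) = 0.110421
  w ← -0.930000 + (0.29/6)·(k1 + 2k2 + 2k3 + k4) = -0.937241
x=0.290000, w=-0.937241:
  k1 = f(0.290000, -0.937241) = 0.110369
  k2 = f(0.435000, -0.921237) = 0.247940
  k3 = f(0.435000, -0.901290) = 0.251331
  k4 = f(0.580000, -0.864355) = 0.392460
  w ← -0.937241 + (0.29/6)·(k1 + 2k2 + 2k3 + k4) = -0.864675
w(0.58) ≈ -0.8647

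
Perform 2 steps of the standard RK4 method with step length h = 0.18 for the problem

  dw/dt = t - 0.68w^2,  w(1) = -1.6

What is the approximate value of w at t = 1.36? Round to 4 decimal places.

-1.9285

RK4: k1 = f(t_n, w_n); k2 = f(t_n + h/2, w_n + (h/2)·k1); k3 = f(t_n + h/2, w_n + (h/2)·k2); k4 = f(t_n + h, w_n + h·k3); w_{n+1} = w_n + (h/6)·(k1 + 2k2 + 2k3 + k4).
t=1.000000, w=-1.600000:
  k1 = f(1.000000, -1.600000) = -0.740800
  k2 = f(1.090000, -1.666672) = -0.798901
  k3 = f(1.090000, -1.671901) = -0.810772
  k4 = f(1.180000, -1.745939) = -0.892846
  w ← -1.600000 + (0.18/6)·(k1 + 2k2 + 2k3 + k4) = -1.745590
t=1.180000, w=-1.745590:
  k1 = f(1.180000, -1.745590) = -0.892017
  k2 = f(1.270000, -1.825871) = -0.996988
  k3 = f(1.270000, -1.835319) = -1.020508
  k4 = f(1.360000, -1.929281) = -1.171046
  w ← -1.745590 + (0.18/6)·(k1 + 2k2 + 2k3 + k4) = -1.928531
w(1.36) ≈ -1.9285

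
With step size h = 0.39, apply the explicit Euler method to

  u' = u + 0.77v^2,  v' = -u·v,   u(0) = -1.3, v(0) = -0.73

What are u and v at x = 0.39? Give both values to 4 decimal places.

Euler on (u,v): u_{n+1} = u_n + h·u', v_{n+1} = v_n + h·v'.
0.000000: (-1.300000, -0.730000); f=(-0.889667, -0.949000) → (-1.646970, -1.100110)
(u(0.39), v(0.39)) ≈ (-1.6470, -1.1001)

-1.6470, -1.1001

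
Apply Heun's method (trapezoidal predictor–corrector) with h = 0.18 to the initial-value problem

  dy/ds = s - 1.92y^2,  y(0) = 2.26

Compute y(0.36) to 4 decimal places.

0.9865

Heun: k1 = f(s_n, y_n); k2 = f(s_n + h, y_n + h·k1); y_{n+1} = y_n + (h/2)·(k1 + k2).
s=0.000000, y=2.260000:
  k1 = f(0.000000, 2.260000) = -9.806592
  k2 = f(0.180000, 0.494813) = -0.290093
  y ← 2.260000 + (0.18/2)·(-9.806592 + (-0.290093)) = 1.351298
s=0.180000, y=1.351298:
  k1 = f(0.180000, 1.351298) = -3.325934
  k2 = f(0.360000, 0.752630) = -0.727588
  y ← 1.351298 + (0.18/2)·(-3.325934 + (-0.727588)) = 0.986481
y(0.36) ≈ 0.9865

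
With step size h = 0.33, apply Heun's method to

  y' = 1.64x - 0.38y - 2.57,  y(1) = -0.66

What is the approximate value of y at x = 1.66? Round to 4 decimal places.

Heun: k1 = f(x_n, y_n); k2 = f(x_n + h, y_n + h·k1); y_{n+1} = y_n + (h/2)·(k1 + k2).
x=1.000000, y=-0.660000:
  k1 = f(1.000000, -0.660000) = -0.679200
  k2 = f(1.330000, -0.884136) = -0.052828
  y ← -0.660000 + (0.33/2)·(-0.679200 + (-0.052828)) = -0.780785
x=1.330000, y=-0.780785:
  k1 = f(1.330000, -0.780785) = -0.092102
  k2 = f(1.660000, -0.811178) = 0.460648
  y ← -0.780785 + (0.33/2)·(-0.092102 + 0.460648) = -0.719975
y(1.66) ≈ -0.7200

-0.7200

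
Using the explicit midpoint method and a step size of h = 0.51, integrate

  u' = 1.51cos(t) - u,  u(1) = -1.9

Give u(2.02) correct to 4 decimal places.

-0.8085

Midpoint: k1 = f(t_n, u_n); k2 = f(t_n + h/2, u_n + (h/2)·k1); u_{n+1} = u_n + h·k2.
t=1.000000, u=-1.900000:
  k1 = f(1.000000, -1.900000) = 2.715856
  k2 = f(1.255000, -1.207457) = 1.676423
  u ← -1.900000 + 0.51·1.676423 = -1.045024
t=1.510000, u=-1.045024:
  k1 = f(1.510000, -1.045024) = 1.136770
  k2 = f(1.765000, -0.755148) = 0.463740
  u ← -1.045024 + 0.51·0.463740 = -0.808517
u(2.02) ≈ -0.8085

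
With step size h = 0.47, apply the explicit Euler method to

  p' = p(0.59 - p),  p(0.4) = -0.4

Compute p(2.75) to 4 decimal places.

Euler: p_{n+1} = p_n + h·f(x_n, p_n).
x=0.400000, p=-0.400000: f=-0.396000 → p ← -0.400000 + 0.47·(-0.396000) = -0.586120
x=0.870000, p=-0.586120: f=-0.689347 → p ← -0.586120 + 0.47·(-0.689347) = -0.910113
x=1.340000, p=-0.910113: f=-1.365273 → p ← -0.910113 + 0.47·(-1.365273) = -1.551792
x=1.810000, p=-1.551792: f=-3.323614 → p ← -1.551792 + 0.47·(-3.323614) = -3.113890
x=2.280000, p=-3.113890: f=-11.533509 → p ← -3.113890 + 0.47·(-11.533509) = -8.534640
p(2.75) ≈ -8.5346

-8.5346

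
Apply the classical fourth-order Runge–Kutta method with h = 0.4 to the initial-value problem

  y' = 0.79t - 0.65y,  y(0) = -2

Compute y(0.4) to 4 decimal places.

RK4: k1 = f(t_n, y_n); k2 = f(t_n + h/2, y_n + (h/2)·k1); k3 = f(t_n + h/2, y_n + (h/2)·k2); k4 = f(t_n + h, y_n + h·k3); y_{n+1} = y_n + (h/6)·(k1 + 2k2 + 2k3 + k4).
t=0.000000, y=-2.000000:
  k1 = f(0.000000, -2.000000) = 1.300000
  k2 = f(0.200000, -1.740000) = 1.289000
  k3 = f(0.200000, -1.742200) = 1.290430
  k4 = f(0.400000, -1.483828) = 1.280488
  y ← -2.000000 + (0.4/6)·(k1 + 2k2 + 2k3 + k4) = -1.484043
y(0.4) ≈ -1.4840

-1.4840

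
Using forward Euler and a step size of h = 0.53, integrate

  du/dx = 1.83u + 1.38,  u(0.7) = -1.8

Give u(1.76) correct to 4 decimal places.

Euler: u_{n+1} = u_n + h·f(x_n, u_n).
x=0.700000, u=-1.800000: f=-1.914000 → u ← -1.800000 + 0.53·(-1.914000) = -2.814420
x=1.230000, u=-2.814420: f=-3.770389 → u ← -2.814420 + 0.53·(-3.770389) = -4.812726
u(1.76) ≈ -4.8127

-4.8127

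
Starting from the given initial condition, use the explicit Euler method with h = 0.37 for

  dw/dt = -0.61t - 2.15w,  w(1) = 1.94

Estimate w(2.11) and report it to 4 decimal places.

Euler: w_{n+1} = w_n + h·f(t_n, w_n).
t=1.000000, w=1.940000: f=-4.781000 → w ← 1.940000 + 0.37·(-4.781000) = 0.171030
t=1.370000, w=0.171030: f=-1.203415 → w ← 0.171030 + 0.37·(-1.203415) = -0.274233
t=1.740000, w=-0.274233: f=-0.471798 → w ← -0.274233 + 0.37·(-0.471798) = -0.448799
w(2.11) ≈ -0.4488

-0.4488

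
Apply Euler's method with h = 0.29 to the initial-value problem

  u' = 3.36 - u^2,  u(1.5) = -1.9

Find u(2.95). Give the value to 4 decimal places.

-5.3346

Euler: u_{n+1} = u_n + h·f(t_n, u_n).
t=1.500000, u=-1.900000: f=-0.250000 → u ← -1.900000 + 0.29·(-0.250000) = -1.972500
t=1.790000, u=-1.972500: f=-0.530756 → u ← -1.972500 + 0.29·(-0.530756) = -2.126419
t=2.080000, u=-2.126419: f=-1.161659 → u ← -2.126419 + 0.29·(-1.161659) = -2.463300
t=2.370000, u=-2.463300: f=-2.707849 → u ← -2.463300 + 0.29·(-2.707849) = -3.248577
t=2.660000, u=-3.248577: f=-7.193251 → u ← -3.248577 + 0.29·(-7.193251) = -5.334619
u(2.95) ≈ -5.3346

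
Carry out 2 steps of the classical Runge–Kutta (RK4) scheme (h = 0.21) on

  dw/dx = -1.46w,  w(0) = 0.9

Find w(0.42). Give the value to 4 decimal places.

RK4: k1 = f(x_n, w_n); k2 = f(x_n + h/2, w_n + (h/2)·k1); k3 = f(x_n + h/2, w_n + (h/2)·k2); k4 = f(x_n + h, w_n + h·k3); w_{n+1} = w_n + (h/6)·(k1 + 2k2 + 2k3 + k4).
x=0.000000, w=0.900000:
  k1 = f(0.000000, 0.900000) = -1.314000
  k2 = f(0.105000, 0.762030) = -1.112564
  k3 = f(0.105000, 0.783181) = -1.143444
  k4 = f(0.210000, 0.659877) = -0.963420
  w ← 0.900000 + (0.21/6)·(k1 + 2k2 + 2k3 + k4) = 0.662370
x=0.210000, w=0.662370:
  k1 = f(0.210000, 0.662370) = -0.967060
  k2 = f(0.315000, 0.560828) = -0.818810
  k3 = f(0.315000, 0.576395) = -0.841536
  k4 = f(0.420000, 0.485647) = -0.709045
  w ← 0.662370 + (0.21/6)·(k1 + 2k2 + 2k3 + k4) = 0.487482
w(0.42) ≈ 0.4875

0.4875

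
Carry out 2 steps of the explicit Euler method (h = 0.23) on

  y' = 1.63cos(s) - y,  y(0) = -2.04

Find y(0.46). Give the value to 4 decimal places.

-0.5558

Euler: y_{n+1} = y_n + h·f(s_n, y_n).
s=0.000000, y=-2.040000: f=3.670000 → y ← -2.040000 + 0.23·3.670000 = -1.195900
s=0.230000, y=-1.195900: f=2.782976 → y ← -1.195900 + 0.23·2.782976 = -0.555815
y(0.46) ≈ -0.5558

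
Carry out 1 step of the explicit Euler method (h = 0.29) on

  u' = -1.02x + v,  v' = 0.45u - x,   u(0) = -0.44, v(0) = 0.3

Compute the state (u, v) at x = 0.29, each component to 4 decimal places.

-0.3530, 0.2426

Euler on (u,v): u_{n+1} = u_n + h·u', v_{n+1} = v_n + h·v'.
0.000000: (-0.440000, 0.300000); f=(0.300000, -0.198000) → (-0.353000, 0.242580)
(u(0.29), v(0.29)) ≈ (-0.3530, 0.2426)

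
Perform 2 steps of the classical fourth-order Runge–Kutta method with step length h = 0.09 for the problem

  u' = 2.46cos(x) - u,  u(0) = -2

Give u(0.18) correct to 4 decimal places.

-1.2676

RK4: k1 = f(x_n, u_n); k2 = f(x_n + h/2, u_n + (h/2)·k1); k3 = f(x_n + h/2, u_n + (h/2)·k2); k4 = f(x_n + h, u_n + h·k3); u_{n+1} = u_n + (h/6)·(k1 + 2k2 + 2k3 + k4).
x=0.000000, u=-2.000000:
  k1 = f(0.000000, -2.000000) = 4.460000
  k2 = f(0.045000, -1.799300) = 4.256810
  k3 = f(0.045000, -1.808444) = 4.265953
  k4 = f(0.090000, -1.616064) = 4.066108
  u ← -2.000000 + (0.09/6)·(k1 + 2k2 + 2k3 + k4) = -1.616425
x=0.090000, u=-1.616425:
  k1 = f(0.090000, -1.616425) = 4.066469
  k2 = f(0.135000, -1.433434) = 3.871052
  k3 = f(0.135000, -1.442228) = 3.879845
  k4 = f(0.180000, -1.267239) = 3.687495
  u ← -1.616425 + (0.09/6)·(k1 + 2k2 + 2k3 + k4) = -1.267589
u(0.18) ≈ -1.2676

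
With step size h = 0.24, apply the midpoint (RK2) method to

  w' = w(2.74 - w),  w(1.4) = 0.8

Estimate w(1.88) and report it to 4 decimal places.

1.6645

Midpoint: k1 = f(s_n, w_n); k2 = f(s_n + h/2, w_n + (h/2)·k1); w_{n+1} = w_n + h·k2.
s=1.400000, w=0.800000:
  k1 = f(1.400000, 0.800000) = 1.552000
  k2 = f(1.520000, 0.986240) = 1.729628
  w ← 0.800000 + 0.24·1.729628 = 1.215111
s=1.640000, w=1.215111:
  k1 = f(1.640000, 1.215111) = 1.852909
  k2 = f(1.760000, 1.437460) = 1.872349
  w ← 1.215111 + 0.24·1.872349 = 1.664475
w(1.88) ≈ 1.6645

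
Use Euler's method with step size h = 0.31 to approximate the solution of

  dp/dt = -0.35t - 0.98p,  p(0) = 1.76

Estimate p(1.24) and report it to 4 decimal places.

0.2494

Euler: p_{n+1} = p_n + h·f(t_n, p_n).
t=0.000000, p=1.760000: f=-1.724800 → p ← 1.760000 + 0.31·(-1.724800) = 1.225312
t=0.310000, p=1.225312: f=-1.309306 → p ← 1.225312 + 0.31·(-1.309306) = 0.819427
t=0.620000, p=0.819427: f=-1.020039 → p ← 0.819427 + 0.31·(-1.020039) = 0.503215
t=0.930000, p=0.503215: f=-0.818651 → p ← 0.503215 + 0.31·(-0.818651) = 0.249433
p(1.24) ≈ 0.2494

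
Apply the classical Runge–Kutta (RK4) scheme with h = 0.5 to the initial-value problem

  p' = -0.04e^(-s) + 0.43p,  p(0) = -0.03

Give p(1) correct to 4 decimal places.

-0.0788

RK4: k1 = f(s_n, p_n); k2 = f(s_n + h/2, p_n + (h/2)·k1); k3 = f(s_n + h/2, p_n + (h/2)·k2); k4 = f(s_n + h, p_n + h·k3); p_{n+1} = p_n + (h/6)·(k1 + 2k2 + 2k3 + k4).
s=0.000000, p=-0.030000:
  k1 = f(0.000000, -0.030000) = -0.052900
  k2 = f(0.250000, -0.043225) = -0.049739
  k3 = f(0.250000, -0.042435) = -0.049399
  k4 = f(0.500000, -0.054699) = -0.047782
  p ← -0.030000 + (0.5/6)·(k1 + 2k2 + 2k3 + k4) = -0.054913
s=0.500000, p=-0.054913:
  k1 = f(0.500000, -0.054913) = -0.047874
  k2 = f(0.750000, -0.066882) = -0.047654
  k3 = f(0.750000, -0.066827) = -0.047630
  k4 = f(1.000000, -0.078728) = -0.048568
  p ← -0.054913 + (0.5/6)·(k1 + 2k2 + 2k3 + k4) = -0.078831
p(1) ≈ -0.0788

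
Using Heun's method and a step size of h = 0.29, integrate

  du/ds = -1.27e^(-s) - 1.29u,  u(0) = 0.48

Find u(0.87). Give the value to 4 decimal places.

Heun: k1 = f(s_n, u_n); k2 = f(s_n + h, u_n + h·k1); u_{n+1} = u_n + (h/2)·(k1 + k2).
s=0.000000, u=0.480000:
  k1 = f(0.000000, 0.480000) = -1.889200
  k2 = f(0.290000, -0.067868) = -0.862745
  u ← 0.480000 + (0.29/2)·(-1.889200 + (-0.862745)) = 0.080968
s=0.290000, u=0.080968:
  k1 = f(0.290000, 0.080968) = -1.054743
  k2 = f(0.580000, -0.224908) = -0.420940
  u ← 0.080968 + (0.29/2)·(-1.054743 + (-0.420940)) = -0.133006
s=0.580000, u=-0.133006:
  k1 = f(0.580000, -0.133006) = -0.539493
  k2 = f(0.870000, -0.289459) = -0.158666
  u ← -0.133006 + (0.29/2)·(-0.539493 + (-0.158666)) = -0.234239
u(0.87) ≈ -0.2342

-0.2342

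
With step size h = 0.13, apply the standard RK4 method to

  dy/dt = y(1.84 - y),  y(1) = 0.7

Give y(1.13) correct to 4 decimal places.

RK4: k1 = f(t_n, y_n); k2 = f(t_n + h/2, y_n + (h/2)·k1); k3 = f(t_n + h/2, y_n + (h/2)·k2); k4 = f(t_n + h, y_n + h·k3); y_{n+1} = y_n + (h/6)·(k1 + 2k2 + 2k3 + k4).
t=1.000000, y=0.700000:
  k1 = f(1.000000, 0.700000) = 0.798000
  k2 = f(1.065000, 0.751870) = 0.818132
  k3 = f(1.065000, 0.753179) = 0.818571
  k4 = f(1.130000, 0.806414) = 0.833498
  y ← 0.700000 + (0.13/6)·(k1 + 2k2 + 2k3 + k4) = 0.806273
y(1.13) ≈ 0.8063

0.8063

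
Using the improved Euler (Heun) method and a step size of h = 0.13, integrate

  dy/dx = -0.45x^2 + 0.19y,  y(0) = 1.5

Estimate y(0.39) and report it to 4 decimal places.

Heun: k1 = f(x_n, y_n); k2 = f(x_n + h, y_n + h·k1); y_{n+1} = y_n + (h/2)·(k1 + k2).
x=0.000000, y=1.500000:
  k1 = f(0.000000, 1.500000) = 0.285000
  k2 = f(0.130000, 1.537050) = 0.284435
  y ← 1.500000 + (0.13/2)·(0.285000 + 0.284435) = 1.537013
x=0.130000, y=1.537013:
  k1 = f(0.130000, 1.537013) = 0.284428
  k2 = f(0.260000, 1.573989) = 0.268638
  y ← 1.537013 + (0.13/2)·(0.284428 + 0.268638) = 1.572962
x=0.260000, y=1.572962:
  k1 = f(0.260000, 1.572962) = 0.268443
  k2 = f(0.390000, 1.607860) = 0.237048
  y ← 1.572962 + (0.13/2)·(0.268443 + 0.237048) = 1.605819
y(0.39) ≈ 1.6058

1.6058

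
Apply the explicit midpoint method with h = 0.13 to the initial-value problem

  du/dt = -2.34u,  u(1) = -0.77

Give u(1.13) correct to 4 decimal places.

Midpoint: k1 = f(t_n, u_n); k2 = f(t_n + h/2, u_n + (h/2)·k1); u_{n+1} = u_n + h·k2.
t=1.000000, u=-0.770000:
  k1 = f(1.000000, -0.770000) = 1.801800
  k2 = f(1.065000, -0.652883) = 1.527746
  u ← -0.770000 + 0.13·1.527746 = -0.571393
u(1.13) ≈ -0.5714

-0.5714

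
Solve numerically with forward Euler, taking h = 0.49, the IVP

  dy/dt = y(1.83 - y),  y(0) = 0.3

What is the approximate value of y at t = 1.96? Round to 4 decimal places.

Euler: y_{n+1} = y_n + h·f(t_n, y_n).
t=0.000000, y=0.300000: f=0.459000 → y ← 0.300000 + 0.49·0.459000 = 0.524910
t=0.490000, y=0.524910: f=0.685055 → y ← 0.524910 + 0.49·0.685055 = 0.860587
t=0.980000, y=0.860587: f=0.834264 → y ← 0.860587 + 0.49·0.834264 = 1.269376
t=1.470000, y=1.269376: f=0.711642 → y ← 1.269376 + 0.49·0.711642 = 1.618081
y(1.96) ≈ 1.6181

1.6181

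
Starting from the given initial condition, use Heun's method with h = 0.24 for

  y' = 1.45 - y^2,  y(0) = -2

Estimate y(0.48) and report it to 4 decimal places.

Heun: k1 = f(x_n, y_n); k2 = f(x_n + h, y_n + h·k1); y_{n+1} = y_n + (h/2)·(k1 + k2).
x=0.000000, y=-2.000000:
  k1 = f(0.000000, -2.000000) = -2.550000
  k2 = f(0.240000, -2.612000) = -5.372544
  y ← -2.000000 + (0.24/2)·(-2.550000 + (-5.372544)) = -2.950705
x=0.240000, y=-2.950705:
  k1 = f(0.240000, -2.950705) = -7.256662
  k2 = f(0.480000, -4.692304) = -20.567718
  y ← -2.950705 + (0.24/2)·(-7.256662 + (-20.567718)) = -6.289631
y(0.48) ≈ -6.2896

-6.2896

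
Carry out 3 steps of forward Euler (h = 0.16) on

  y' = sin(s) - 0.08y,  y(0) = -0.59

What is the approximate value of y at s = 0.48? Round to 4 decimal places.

Euler: y_{n+1} = y_n + h·f(s_n, y_n).
s=0.000000, y=-0.590000: f=0.047200 → y ← -0.590000 + 0.16·0.047200 = -0.582448
s=0.160000, y=-0.582448: f=0.205914 → y ← -0.582448 + 0.16·0.205914 = -0.549502
s=0.320000, y=-0.549502: f=0.358527 → y ← -0.549502 + 0.16·0.358527 = -0.492137
y(0.48) ≈ -0.4921

-0.4921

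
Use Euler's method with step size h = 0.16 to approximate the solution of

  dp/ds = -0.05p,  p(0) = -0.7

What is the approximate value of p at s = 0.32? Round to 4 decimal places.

Euler: p_{n+1} = p_n + h·f(s_n, p_n).
s=0.000000, p=-0.700000: f=0.035000 → p ← -0.700000 + 0.16·0.035000 = -0.694400
s=0.160000, p=-0.694400: f=0.034720 → p ← -0.694400 + 0.16·0.034720 = -0.688845
p(0.32) ≈ -0.6888

-0.6888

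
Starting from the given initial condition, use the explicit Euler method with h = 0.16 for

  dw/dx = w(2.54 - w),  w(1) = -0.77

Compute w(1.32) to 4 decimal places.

Euler: w_{n+1} = w_n + h·f(x_n, w_n).
x=1.000000, w=-0.770000: f=-2.548700 → w ← -0.770000 + 0.16·(-2.548700) = -1.177792
x=1.160000, w=-1.177792: f=-4.378786 → w ← -1.177792 + 0.16·(-4.378786) = -1.878398
w(1.32) ≈ -1.8784

-1.8784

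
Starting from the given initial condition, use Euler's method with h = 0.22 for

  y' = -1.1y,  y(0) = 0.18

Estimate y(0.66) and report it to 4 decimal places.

Euler: y_{n+1} = y_n + h·f(t_n, y_n).
t=0.000000, y=0.180000: f=-0.198000 → y ← 0.180000 + 0.22·(-0.198000) = 0.136440
t=0.220000, y=0.136440: f=-0.150084 → y ← 0.136440 + 0.22·(-0.150084) = 0.103422
t=0.440000, y=0.103422: f=-0.113764 → y ← 0.103422 + 0.22·(-0.113764) = 0.078394
y(0.66) ≈ 0.0784

0.0784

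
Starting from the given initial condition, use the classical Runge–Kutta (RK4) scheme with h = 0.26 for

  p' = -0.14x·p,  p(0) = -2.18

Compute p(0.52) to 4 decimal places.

-2.1391

RK4: k1 = f(x_n, p_n); k2 = f(x_n + h/2, p_n + (h/2)·k1); k3 = f(x_n + h/2, p_n + (h/2)·k2); k4 = f(x_n + h, p_n + h·k3); p_{n+1} = p_n + (h/6)·(k1 + 2k2 + 2k3 + k4).
x=0.000000, p=-2.180000:
  k1 = f(0.000000, -2.180000) = 0.000000
  k2 = f(0.130000, -2.180000) = 0.039676
  k3 = f(0.130000, -2.174842) = 0.039582
  k4 = f(0.260000, -2.169709) = 0.078977
  p ← -2.180000 + (0.26/6)·(k1 + 2k2 + 2k3 + k4) = -2.169709
x=0.260000, p=-2.169709:
  k1 = f(0.260000, -2.169709) = 0.078977
  k2 = f(0.390000, -2.159442) = 0.117906
  k3 = f(0.390000, -2.154381) = 0.117629
  k4 = f(0.520000, -2.139125) = 0.155728
  p ← -2.169709 + (0.26/6)·(k1 + 2k2 + 2k3 + k4) = -2.139125
p(0.52) ≈ -2.1391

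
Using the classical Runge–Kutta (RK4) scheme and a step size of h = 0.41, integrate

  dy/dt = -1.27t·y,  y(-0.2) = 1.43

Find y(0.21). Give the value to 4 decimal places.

RK4: k1 = f(t_n, y_n); k2 = f(t_n + h/2, y_n + (h/2)·k1); k3 = f(t_n + h/2, y_n + (h/2)·k2); k4 = f(t_n + h, y_n + h·k3); y_{n+1} = y_n + (h/6)·(k1 + 2k2 + 2k3 + k4).
t=-0.200000, y=1.430000:
  k1 = f(-0.200000, 1.430000) = 0.363220
  k2 = f(0.005000, 1.504460) = -0.009553
  k3 = f(0.005000, 1.428042) = -0.009068
  k4 = f(0.210000, 1.426282) = -0.380389
  y ← 1.430000 + (0.41/6)·(k1 + 2k2 + 2k3 + k4) = 1.426282
y(0.21) ≈ 1.4263

1.4263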